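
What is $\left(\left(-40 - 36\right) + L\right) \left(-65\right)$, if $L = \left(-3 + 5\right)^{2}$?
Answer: $4680$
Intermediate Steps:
$L = 4$ ($L = 2^{2} = 4$)
$\left(\left(-40 - 36\right) + L\right) \left(-65\right) = \left(\left(-40 - 36\right) + 4\right) \left(-65\right) = \left(-76 + 4\right) \left(-65\right) = \left(-72\right) \left(-65\right) = 4680$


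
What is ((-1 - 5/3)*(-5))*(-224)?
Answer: -8960/3 ≈ -2986.7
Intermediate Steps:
((-1 - 5/3)*(-5))*(-224) = -8/3*(-5)*(-224) = (40/3)*(-224) = -8960/3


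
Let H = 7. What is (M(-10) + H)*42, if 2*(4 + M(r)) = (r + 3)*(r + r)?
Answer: 3066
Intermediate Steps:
M(r) = -4 + r*(3 + r) (M(r) = -4 + ((r + 3)*(r + r))/2 = -4 + ((3 + r)*(2*r))/2 = -4 + (2*r*(3 + r))/2 = -4 + r*(3 + r))
(M(-10) + H)*42 = ((-4 + (-10)² + 3*(-10)) + 7)*42 = ((-4 + 100 - 30) + 7)*42 = (66 + 7)*42 = 73*42 = 3066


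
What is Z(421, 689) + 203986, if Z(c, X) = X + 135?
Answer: 204810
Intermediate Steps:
Z(c, X) = 135 + X
Z(421, 689) + 203986 = (135 + 689) + 203986 = 824 + 203986 = 204810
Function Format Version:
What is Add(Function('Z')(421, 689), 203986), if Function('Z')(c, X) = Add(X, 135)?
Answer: 204810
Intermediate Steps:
Function('Z')(c, X) = Add(135, X)
Add(Function('Z')(421, 689), 203986) = Add(Add(135, 689), 203986) = Add(824, 203986) = 204810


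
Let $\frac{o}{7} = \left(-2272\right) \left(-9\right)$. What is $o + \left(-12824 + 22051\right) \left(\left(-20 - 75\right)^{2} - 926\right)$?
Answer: $74872609$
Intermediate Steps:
$o = 143136$ ($o = 7 \left(\left(-2272\right) \left(-9\right)\right) = 7 \cdot 20448 = 143136$)
$o + \left(-12824 + 22051\right) \left(\left(-20 - 75\right)^{2} - 926\right) = 143136 + \left(-12824 + 22051\right) \left(\left(-20 - 75\right)^{2} - 926\right) = 143136 + 9227 \left(\left(-95\right)^{2} - 926\right) = 143136 + 9227 \left(9025 - 926\right) = 143136 + 9227 \cdot 8099 = 143136 + 74729473 = 74872609$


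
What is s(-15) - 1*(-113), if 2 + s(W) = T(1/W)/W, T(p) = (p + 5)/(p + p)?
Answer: 1702/15 ≈ 113.47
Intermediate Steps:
T(p) = (5 + p)/(2*p) (T(p) = (5 + p)/((2*p)) = (5 + p)*(1/(2*p)) = (5 + p)/(2*p))
s(W) = ½ + 1/(2*W) (s(W) = -2 + ((5 + 1/W)/(2*(1/W)))/W = -2 + (W*(5 + 1/W)/2)/W = -2 + (5/2 + 1/(2*W)) = ½ + 1/(2*W))
s(-15) - 1*(-113) = (½)*(1 - 15)/(-15) - 1*(-113) = (½)*(-1/15)*(-14) + 113 = 7/15 + 113 = 1702/15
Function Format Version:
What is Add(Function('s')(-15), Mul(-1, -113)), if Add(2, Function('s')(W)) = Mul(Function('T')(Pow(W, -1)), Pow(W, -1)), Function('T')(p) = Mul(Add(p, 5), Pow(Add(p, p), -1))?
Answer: Rational(1702, 15) ≈ 113.47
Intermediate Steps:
Function('T')(p) = Mul(Rational(1, 2), Pow(p, -1), Add(5, p)) (Function('T')(p) = Mul(Add(5, p), Pow(Mul(2, p), -1)) = Mul(Add(5, p), Mul(Rational(1, 2), Pow(p, -1))) = Mul(Rational(1, 2), Pow(p, -1), Add(5, p)))
Function('s')(W) = Add(Rational(1, 2), Mul(Rational(1, 2), Pow(W, -1))) (Function('s')(W) = Add(-2, Mul(Mul(Rational(1, 2), Pow(Pow(W, -1), -1), Add(5, Pow(W, -1))), Pow(W, -1))) = Add(-2, Mul(Mul(Rational(1, 2), W, Add(5, Pow(W, -1))), Pow(W, -1))) = Add(-2, Add(Rational(5, 2), Mul(Rational(1, 2), Pow(W, -1)))) = Add(Rational(1, 2), Mul(Rational(1, 2), Pow(W, -1))))
Add(Function('s')(-15), Mul(-1, -113)) = Add(Mul(Rational(1, 2), Pow(-15, -1), Add(1, -15)), Mul(-1, -113)) = Add(Mul(Rational(1, 2), Rational(-1, 15), -14), 113) = Add(Rational(7, 15), 113) = Rational(1702, 15)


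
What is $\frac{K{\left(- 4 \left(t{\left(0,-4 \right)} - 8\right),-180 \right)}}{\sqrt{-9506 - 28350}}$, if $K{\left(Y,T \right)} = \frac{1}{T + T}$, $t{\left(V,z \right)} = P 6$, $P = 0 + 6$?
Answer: $\frac{i \sqrt{14}}{262080} \approx 1.4277 \cdot 10^{-5} i$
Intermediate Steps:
$P = 6$
$t{\left(V,z \right)} = 36$ ($t{\left(V,z \right)} = 6 \cdot 6 = 36$)
$K{\left(Y,T \right)} = \frac{1}{2 T}$
$\frac{K{\left(- 4 \left(t{\left(0,-4 \right)} - 8\right),-180 \right)}}{\sqrt{-9506 - 28350}} = \frac{\frac{1}{2} \frac{1}{-180}}{\sqrt{-9506 - 28350}} = \frac{\frac{1}{2} \left(- \frac{1}{180}\right)}{\sqrt{-37856}} = - \frac{1}{360 \cdot 52 i \sqrt{14}} = - \frac{\left(- \frac{1}{728}\right) i \sqrt{14}}{360} = \frac{i \sqrt{14}}{262080}$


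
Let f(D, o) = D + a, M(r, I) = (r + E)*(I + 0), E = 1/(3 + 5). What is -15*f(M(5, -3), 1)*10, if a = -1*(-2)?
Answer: 8025/4 ≈ 2006.3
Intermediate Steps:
a = 2
E = ⅛ (E = 1/8 = ⅛ ≈ 0.12500)
M(r, I) = I*(⅛ + r) (M(r, I) = (r + ⅛)*(I + 0) = (⅛ + r)*I = I*(⅛ + r))
f(D, o) = 2 + D (f(D, o) = D + 2 = 2 + D)
-15*f(M(5, -3), 1)*10 = -15*(2 - 3*(⅛ + 5))*10 = -15*(2 - 3*41/8)*10 = -15*(2 - 123/8)*10 = -15*(-107/8)*10 = (1605/8)*10 = 8025/4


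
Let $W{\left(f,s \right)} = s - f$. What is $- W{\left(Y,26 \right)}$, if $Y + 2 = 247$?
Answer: $219$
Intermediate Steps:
$Y = 245$ ($Y = -2 + 247 = 245$)
$- W{\left(Y,26 \right)} = - (26 - 245) = \left(-1\right) \left(-219\right) = 219$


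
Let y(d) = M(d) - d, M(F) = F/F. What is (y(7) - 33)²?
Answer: 1521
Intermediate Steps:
M(F) = 1
y(d) = 1 - d
(y(7) - 33)² = ((1 - 1*7) - 33)² = ((1 - 7) - 33)² = (-6 - 33)² = (-39)² = 1521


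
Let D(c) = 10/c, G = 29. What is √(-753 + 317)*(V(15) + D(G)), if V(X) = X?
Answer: 890*I*√109/29 ≈ 320.41*I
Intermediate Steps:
√(-753 + 317)*(V(15) + D(G)) = √(-753 + 317)*(15 + 10/29) = √(-436)*(15 + 10*(1/29)) = (2*I*√109)*(15 + 10/29) = (2*I*√109)*(445/29) = 890*I*√109/29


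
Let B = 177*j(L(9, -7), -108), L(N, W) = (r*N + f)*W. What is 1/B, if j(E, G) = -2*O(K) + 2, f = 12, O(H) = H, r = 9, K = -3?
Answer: 1/1416 ≈ 0.00070621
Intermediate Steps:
L(N, W) = W*(12 + 9*N) (L(N, W) = (9*N + 12)*W = (12 + 9*N)*W = W*(12 + 9*N))
j(E, G) = 8 (j(E, G) = -2*(-3) + 2 = 6 + 2 = 8)
B = 1416 (B = 177*8 = 1416)
1/B = 1/1416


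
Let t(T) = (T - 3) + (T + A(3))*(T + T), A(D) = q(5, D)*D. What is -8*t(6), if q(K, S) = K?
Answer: -2040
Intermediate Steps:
A(D) = 5*D
t(T) = -3 + T + 2*T*(15 + T) (t(T) = (T - 3) + (T + 5*3)*(T + T) = (-3 + T) + (T + 15)*(2*T) = (-3 + T) + (15 + T)*(2*T) = (-3 + T) + 2*T*(15 + T) = -3 + T + 2*T*(15 + T))
-8*t(6) = -8*(-3 + 2*6**2 + 31*6) = -8*(-3 + 2*36 + 186) = -8*(-3 + 72 + 186) = -8*255 = -2040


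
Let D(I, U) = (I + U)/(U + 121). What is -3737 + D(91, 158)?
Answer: -347458/93 ≈ -3736.1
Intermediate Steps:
D(I, U) = (I + U)/(121 + U)
-3737 + D(91, 158) = -3737 + (91 + 158)/(121 + 158) = -3737 + 249/279 = -3737 + (1/279)*249 = -3737 + 83/93 = -347458/93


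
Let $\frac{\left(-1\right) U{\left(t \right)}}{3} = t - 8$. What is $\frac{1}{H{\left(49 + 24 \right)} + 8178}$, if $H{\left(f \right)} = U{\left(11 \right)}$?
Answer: $\frac{1}{8169} \approx 0.00012241$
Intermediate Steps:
$U{\left(t \right)} = 24 - 3 t$ ($U{\left(t \right)} = - 3 \left(t - 8\right) = - 3 \left(-8 + t\right) = 24 - 3 t$)
$H{\left(f \right)} = -9$ ($H{\left(f \right)} = 24 - 33 = -9$)
$\frac{1}{H{\left(49 + 24 \right)} + 8178} = \frac{1}{-9 + 8178} = \frac{1}{8169}$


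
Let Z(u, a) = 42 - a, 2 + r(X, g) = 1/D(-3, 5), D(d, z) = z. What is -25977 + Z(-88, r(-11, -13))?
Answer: -129666/5 ≈ -25933.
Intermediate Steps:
r(X, g) = -9/5 (r(X, g) = -2 + 1/5 = -2 + ⅕ = -9/5)
-25977 + Z(-88, r(-11, -13)) = -25977 + (42 - 1*(-9/5)) = -25977 + (42 + 9/5) = -25977 + 219/5 = -129666/5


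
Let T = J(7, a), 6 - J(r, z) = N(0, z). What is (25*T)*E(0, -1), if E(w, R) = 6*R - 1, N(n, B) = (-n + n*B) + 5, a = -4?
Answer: -175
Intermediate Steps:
N(n, B) = 5 - n + B*n (N(n, B) = (-n + B*n) + 5 = 5 - n + B*n)
E(w, R) = -1 + 6*R
J(r, z) = 1 (J(r, z) = 6 - (5 - 1*0 + z*0) = 6 - (5 + 0 + 0) = 6 - 1*5 = 6 - 5 = 1)
T = 1
(25*T)*E(0, -1) = (25*1)*(-1 + 6*(-1)) = 25*(-1 - 6) = 25*(-7) = -175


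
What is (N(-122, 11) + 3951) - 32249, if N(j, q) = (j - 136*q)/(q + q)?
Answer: -312087/11 ≈ -28372.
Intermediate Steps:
N(j, q) = (j - 136*q)/(2*q) (N(j, q) = (j - 136*q)/((2*q)) = (j - 136*q)*(1/(2*q)) = (j - 136*q)/(2*q))
(N(-122, 11) + 3951) - 32249 = ((-68 + (1/2)*(-122)/11) + 3951) - 32249 = ((-68 + (1/2)*(-122)*(1/11)) + 3951) - 32249 = ((-68 - 61/11) + 3951) - 32249 = (-809/11 + 3951) - 32249 = 42652/11 - 32249 = -312087/11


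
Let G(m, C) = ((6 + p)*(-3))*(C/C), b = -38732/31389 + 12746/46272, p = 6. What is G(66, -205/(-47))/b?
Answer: 8714590848/232020485 ≈ 37.560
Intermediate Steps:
b = -232020485/242071968 (b = -38732*1/31389 + 12746*(1/46272) = -38732/31389 + 6373/23136 = -232020485/242071968 ≈ -0.95848)
G(m, C) = -36 (G(m, C) = ((6 + 6)*(-3))*(C/C) = (12*(-3))*1 = -36*1 = -36)
G(66, -205/(-47))/b = -36/(-232020485/242071968) = -36*(-242071968/232020485) = 8714590848/232020485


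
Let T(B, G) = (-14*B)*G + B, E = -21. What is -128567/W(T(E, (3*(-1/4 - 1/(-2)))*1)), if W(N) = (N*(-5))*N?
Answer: 514268/796005 ≈ 0.64606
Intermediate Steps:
T(B, G) = B - 14*B*G (T(B, G) = -14*B*G + B = B - 14*B*G)
W(N) = -5*N² (W(N) = (-5*N)*N = -5*N²)
-128567/W(T(E, (3*(-1/4 - 1/(-2)))*1)) = -128567*(-1/(2205*(1 - 14*3*(-1/4 - 1/(-2)))²)) = -128567*(-1/(2205*(1 - 14*3*(-1*¼ - 1*(-½)))²)) = -128567*(-1/(2205*(1 - 14*3*(-¼ + ½))²)) = -128567*(-1/(2205*(1 - 14*3*(¼))²)) = -128567*(-1/(2205*(1 - 21/2)²)) = -128567/((-5*(-21*(-19/2))²)) = -128567/((-5*(399/2)²)) = -128567/((-5*159201/4)) = -128567/(-796005/4) = -128567*(-4/796005) = 514268/796005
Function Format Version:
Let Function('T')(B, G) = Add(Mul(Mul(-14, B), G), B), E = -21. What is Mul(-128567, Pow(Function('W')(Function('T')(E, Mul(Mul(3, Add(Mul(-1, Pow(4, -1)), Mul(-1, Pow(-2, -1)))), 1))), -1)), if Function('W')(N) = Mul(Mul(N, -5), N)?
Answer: Rational(514268, 796005) ≈ 0.64606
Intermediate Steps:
Function('T')(B, G) = Add(B, Mul(-14, B, G)) (Function('T')(B, G) = Add(Mul(-14, B, G), B) = Add(B, Mul(-14, B, G)))
Function('W')(N) = Mul(-5, Pow(N, 2)) (Function('W')(N) = Mul(Mul(-5, N), N) = Mul(-5, Pow(N, 2)))
Mul(-128567, Pow(Function('W')(Function('T')(E, Mul(Mul(3, Add(Mul(-1, Pow(4, -1)), Mul(-1, Pow(-2, -1)))), 1))), -1)) = Mul(-128567, Pow(Mul(-5, Pow(Mul(-21, Add(1, Mul(-14, Mul(Mul(3, Add(Mul(-1, Pow(4, -1)), Mul(-1, Pow(-2, -1)))), 1)))), 2)), -1)) = Mul(-128567, Pow(Mul(-5, Pow(Mul(-21, Add(1, Mul(-14, Mul(Mul(3, Add(Mul(-1, Rational(1, 4)), Mul(-1, Rational(-1, 2)))), 1)))), 2)), -1)) = Mul(-128567, Pow(Mul(-5, Pow(Mul(-21, Add(1, Mul(-14, Mul(Mul(3, Add(Rational(-1, 4), Rational(1, 2))), 1)))), 2)), -1)) = Mul(-128567, Pow(Mul(-5, Pow(Mul(-21, Add(1, Mul(-14, Mul(Mul(3, Rational(1, 4)), 1)))), 2)), -1)) = Mul(-128567, Pow(Mul(-5, Pow(Mul(-21, Add(1, Mul(-14, Mul(Rational(3, 4), 1)))), 2)), -1)) = Mul(-128567, Pow(Mul(-5, Pow(Mul(-21, Add(1, Mul(-14, Rational(3, 4)))), 2)), -1)) = Mul(-128567, Pow(Mul(-5, Pow(Mul(-21, Add(1, Rational(-21, 2))), 2)), -1)) = Mul(-128567, Pow(Mul(-5, Pow(Mul(-21, Rational(-19, 2)), 2)), -1)) = Mul(-128567, Pow(Mul(-5, Pow(Rational(399, 2), 2)), -1)) = Mul(-128567, Pow(Mul(-5, Rational(159201, 4)), -1)) = Mul(-128567, Pow(Rational(-796005, 4), -1)) = Mul(-128567, Rational(-4, 796005)) = Rational(514268, 796005)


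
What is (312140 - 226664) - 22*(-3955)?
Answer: 172486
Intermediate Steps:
(312140 - 226664) - 22*(-3955) = 85476 + 87010 = 172486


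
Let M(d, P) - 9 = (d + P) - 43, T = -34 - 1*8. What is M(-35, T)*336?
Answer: -37296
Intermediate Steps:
T = -42 (T = -34 - 8 = -42)
M(d, P) = -34 + P + d (M(d, P) = 9 + ((d + P) - 43) = 9 + ((P + d) - 43) = 9 + (-43 + P + d) = -34 + P + d)
M(-35, T)*336 = (-34 - 42 - 35)*336 = -111*336 = -37296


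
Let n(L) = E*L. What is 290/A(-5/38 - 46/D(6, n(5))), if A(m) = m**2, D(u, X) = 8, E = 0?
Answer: 1675040/199809 ≈ 8.3832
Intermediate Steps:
n(L) = 0 (n(L) = 0*L = 0)
290/A(-5/38 - 46/D(6, n(5))) = 290/((-5/38 - 46/8)**2) = 290/((-5*1/38 - 46*1/8)**2) = 290/((-5/38 - 23/4)**2) = 290/((-447/76)**2) = 290/(199809/5776) = 290*(5776/199809) = 1675040/199809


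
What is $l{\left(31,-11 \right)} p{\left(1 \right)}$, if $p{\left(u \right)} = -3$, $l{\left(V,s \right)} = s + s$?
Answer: $66$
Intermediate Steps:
$l{\left(V,s \right)} = 2 s$
$l{\left(31,-11 \right)} p{\left(1 \right)} = 2 \left(-11\right) \left(-3\right) = \left(-22\right) \left(-3\right) = 66$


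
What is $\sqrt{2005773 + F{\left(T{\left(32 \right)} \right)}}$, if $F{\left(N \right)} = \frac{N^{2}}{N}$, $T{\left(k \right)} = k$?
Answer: $\sqrt{2005805} \approx 1416.3$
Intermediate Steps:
$F{\left(N \right)} = N$
$\sqrt{2005773 + F{\left(T{\left(32 \right)} \right)}} = \sqrt{2005773 + 32} = \sqrt{2005805}$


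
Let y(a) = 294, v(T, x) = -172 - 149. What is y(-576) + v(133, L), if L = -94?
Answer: -27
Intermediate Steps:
v(T, x) = -321
y(-576) + v(133, L) = 294 - 321 = -27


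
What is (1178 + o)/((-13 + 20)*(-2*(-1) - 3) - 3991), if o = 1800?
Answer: -1489/1999 ≈ -0.74487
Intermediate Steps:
(1178 + o)/((-13 + 20)*(-2*(-1) - 3) - 3991) = (1178 + 1800)/((-13 + 20)*(-2*(-1) - 3) - 3991) = 2978/(7*(2 - 3) - 3991) = 2978/(7*(-1) - 3991) = 2978/(-7 - 3991) = 2978/(-3998) = 2978*(-1/3998) = -1489/1999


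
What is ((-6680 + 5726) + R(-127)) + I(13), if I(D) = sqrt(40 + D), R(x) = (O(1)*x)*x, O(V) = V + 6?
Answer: 111949 + sqrt(53) ≈ 1.1196e+5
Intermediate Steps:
O(V) = 6 + V
R(x) = 7*x**2 (R(x) = ((6 + 1)*x)*x = (7*x)*x = 7*x**2)
((-6680 + 5726) + R(-127)) + I(13) = ((-6680 + 5726) + 7*(-127)**2) + sqrt(40 + 13) = (-954 + 7*16129) + sqrt(53) = (-954 + 112903) + sqrt(53) = 111949 + sqrt(53)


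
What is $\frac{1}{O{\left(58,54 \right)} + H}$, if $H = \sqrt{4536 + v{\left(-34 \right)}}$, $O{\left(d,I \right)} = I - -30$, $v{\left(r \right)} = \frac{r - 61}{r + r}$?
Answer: $\frac{5712}{171265} - \frac{2 \sqrt{5245231}}{171265} \approx 0.0066068$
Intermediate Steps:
$v{\left(r \right)} = \frac{-61 + r}{2 r}$
$O{\left(d,I \right)} = 30 + I$ ($O{\left(d,I \right)} = I + 30 = 30 + I$)
$H = \frac{\sqrt{5245231}}{34}$ ($H = \sqrt{4536 + \frac{-61 - 34}{2 \left(-34\right)}} = \sqrt{4536 + \frac{1}{2} \left(- \frac{1}{34}\right) \left(-95\right)} = \sqrt{4536 + \frac{95}{68}} = \sqrt{\frac{308543}{68}} = \frac{\sqrt{5245231}}{34} \approx 67.36$)
$\frac{1}{O{\left(58,54 \right)} + H} = \frac{1}{\left(30 + 54\right) + \frac{\sqrt{5245231}}{34}} = \frac{1}{84 + \frac{\sqrt{5245231}}{34}}$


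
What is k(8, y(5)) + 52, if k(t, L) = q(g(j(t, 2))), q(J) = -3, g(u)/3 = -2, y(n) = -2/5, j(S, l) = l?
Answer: 49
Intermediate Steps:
y(n) = -⅖ (y(n) = -2*⅕ = -⅖)
g(u) = -6 (g(u) = 3*(-2) = -6)
k(t, L) = -3
k(8, y(5)) + 52 = -3 + 52 = 49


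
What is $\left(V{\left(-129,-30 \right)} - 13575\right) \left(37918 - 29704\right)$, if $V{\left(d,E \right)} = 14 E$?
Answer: $-114954930$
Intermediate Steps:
$\left(V{\left(-129,-30 \right)} - 13575\right) \left(37918 - 29704\right) = \left(14 \left(-30\right) - 13575\right) \left(37918 - 29704\right) = \left(-420 - 13575\right) 8214 = \left(-13995\right) 8214 = -114954930$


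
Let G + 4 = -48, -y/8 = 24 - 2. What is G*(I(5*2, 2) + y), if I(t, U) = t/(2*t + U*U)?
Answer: 27391/3 ≈ 9130.3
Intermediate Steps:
y = -176 (y = -8*(24 - 2) = -8*22 = -176)
G = -52 (G = -4 - 48 = -52)
I(t, U) = t/(U² + 2*t) (I(t, U) = t/(2*t + U²) = t/(U² + 2*t))
G*(I(5*2, 2) + y) = -52*((5*2)/(2² + 2*(5*2)) - 176) = -52*(10/(4 + 2*10) - 176) = -52*(10/(4 + 20) - 176) = -52*(10/24 - 176) = -52*(10*(1/24) - 176) = -52*(5/12 - 176) = -52*(-2107/12) = 27391/3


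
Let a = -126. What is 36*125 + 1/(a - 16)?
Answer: 638999/142 ≈ 4500.0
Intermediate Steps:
36*125 + 1/(a - 16) = 36*125 + 1/(-126 - 16) = 4500 + 1/(-142) = 4500 - 1/142 = 638999/142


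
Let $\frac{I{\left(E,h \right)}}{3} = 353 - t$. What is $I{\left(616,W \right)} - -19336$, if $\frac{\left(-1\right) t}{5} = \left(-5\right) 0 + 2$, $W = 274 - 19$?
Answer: $20425$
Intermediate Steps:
$W = 255$
$t = -10$ ($t = - 5 \left(\left(-5\right) 0 + 2\right) = - 5 \left(0 + 2\right) = \left(-5\right) 2 = -10$)
$I{\left(E,h \right)} = 1089$ ($I{\left(E,h \right)} = 3 \left(353 - -10\right) = 3 \left(353 + 10\right) = 3 \cdot 363 = 1089$)
$I{\left(616,W \right)} - -19336 = 1089 - -19336 = 1089 + 19336 = 20425$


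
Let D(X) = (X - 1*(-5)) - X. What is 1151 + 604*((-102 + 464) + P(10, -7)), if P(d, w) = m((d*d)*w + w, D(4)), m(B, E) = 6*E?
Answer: 237919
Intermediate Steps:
D(X) = 5 (D(X) = (X + 5) - X = (5 + X) - X = 5)
P(d, w) = 30 (P(d, w) = 6*5 = 30)
1151 + 604*((-102 + 464) + P(10, -7)) = 1151 + 604*((-102 + 464) + 30) = 1151 + 604*(362 + 30) = 1151 + 604*392 = 1151 + 236768 = 237919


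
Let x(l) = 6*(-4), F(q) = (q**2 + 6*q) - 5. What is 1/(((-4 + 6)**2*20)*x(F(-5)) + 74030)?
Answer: 1/72110 ≈ 1.3868e-5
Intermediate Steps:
F(q) = -5 + q**2 + 6*q
x(l) = -24
1/(((-4 + 6)**2*20)*x(F(-5)) + 74030) = 1/(((-4 + 6)**2*20)*(-24) + 74030) = 1/((2**2*20)*(-24) + 74030) = 1/((4*20)*(-24) + 74030) = 1/(80*(-24) + 74030) = 1/(-1920 + 74030) = 1/72110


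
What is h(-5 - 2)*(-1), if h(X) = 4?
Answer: -4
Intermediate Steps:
h(-5 - 2)*(-1) = 4*(-1) = -4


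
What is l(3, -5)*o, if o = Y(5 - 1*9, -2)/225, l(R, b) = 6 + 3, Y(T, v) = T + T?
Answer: -8/25 ≈ -0.32000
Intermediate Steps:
Y(T, v) = 2*T
l(R, b) = 9
o = -8/225 (o = (2*(5 - 1*9))/225 = (2*(5 - 9))*(1/225) = (2*(-4))*(1/225) = -8*1/225 = -8/225 ≈ -0.035556)
l(3, -5)*o = 9*(-8/225) = -8/25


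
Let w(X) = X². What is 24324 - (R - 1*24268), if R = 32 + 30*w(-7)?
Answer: 47090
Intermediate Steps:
R = 1502 (R = 32 + 30*(-7)² = 32 + 30*49 = 32 + 1470 = 1502)
24324 - (R - 1*24268) = 24324 - (1502 - 1*24268) = 24324 - (1502 - 24268) = 24324 - 1*(-22766) = 24324 + 22766 = 47090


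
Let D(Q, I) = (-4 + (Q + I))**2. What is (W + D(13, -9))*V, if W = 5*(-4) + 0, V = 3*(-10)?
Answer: 600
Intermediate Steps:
V = -30
W = -20 (W = -20 + 0 = -20)
D(Q, I) = (-4 + I + Q)**2 (D(Q, I) = (-4 + (I + Q))**2 = (-4 + I + Q)**2)
(W + D(13, -9))*V = (-20 + (-4 - 9 + 13)**2)*(-30) = (-20 + 0**2)*(-30) = (-20 + 0)*(-30) = -20*(-30) = 600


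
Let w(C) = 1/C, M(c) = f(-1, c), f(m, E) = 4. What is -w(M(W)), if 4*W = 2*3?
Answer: -1/4 ≈ -0.25000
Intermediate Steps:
W = 3/2 (W = (2*3)/4 = (1/4)*6 = 3/2 ≈ 1.5000)
M(c) = 4
-w(M(W)) = -1/4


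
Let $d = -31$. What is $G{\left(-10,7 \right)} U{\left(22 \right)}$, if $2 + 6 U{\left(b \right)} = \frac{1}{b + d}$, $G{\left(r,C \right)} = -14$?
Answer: $\frac{133}{27} \approx 4.9259$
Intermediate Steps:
$U{\left(b \right)} = - \frac{1}{3} + \frac{1}{6 \left(-31 + b\right)}$ ($U{\left(b \right)} = - \frac{1}{3} + \frac{1}{6 \left(b - 31\right)} = - \frac{1}{3} + \frac{1}{6 \left(-31 + b\right)}$)
$G{\left(-10,7 \right)} U{\left(22 \right)} = - 14 \frac{63 - 44}{6 \left(-31 + 22\right)} = - 14 \frac{63 - 44}{6 \left(-9\right)} = - 14 \cdot \frac{1}{6} \left(- \frac{1}{9}\right) 19 = \left(-14\right) \left(- \frac{19}{54}\right) = \frac{133}{27}$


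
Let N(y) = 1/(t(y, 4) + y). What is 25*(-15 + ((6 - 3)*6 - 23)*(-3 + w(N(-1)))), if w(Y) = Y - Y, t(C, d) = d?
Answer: 0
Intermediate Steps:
N(y) = 1/(4 + y)
w(Y) = 0
25*(-15 + ((6 - 3)*6 - 23)*(-3 + w(N(-1)))) = 25*(-15 + ((6 - 3)*6 - 23)*(-3 + 0)) = 25*(-15 + (3*6 - 23)*(-3)) = 25*(-15 + (18 - 23)*(-3)) = 25*(-15 - 5*(-3)) = 25*(-15 + 15) = 25*0 = 0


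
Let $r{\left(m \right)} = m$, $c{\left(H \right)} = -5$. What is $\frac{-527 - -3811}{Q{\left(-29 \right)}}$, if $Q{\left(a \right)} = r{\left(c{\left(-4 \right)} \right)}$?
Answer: $- \frac{3284}{5} \approx -656.8$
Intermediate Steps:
$Q{\left(a \right)} = -5$
$\frac{-527 - -3811}{Q{\left(-29 \right)}} = \frac{-527 - -3811}{-5} = \left(-527 + 3811\right) \left(- \frac{1}{5}\right) = 3284 \left(- \frac{1}{5}\right) = - \frac{3284}{5}$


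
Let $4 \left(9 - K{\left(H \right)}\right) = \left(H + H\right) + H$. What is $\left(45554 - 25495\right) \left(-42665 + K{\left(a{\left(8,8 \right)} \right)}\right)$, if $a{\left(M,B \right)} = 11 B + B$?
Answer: $-857080952$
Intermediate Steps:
$a{\left(M,B \right)} = 12 B$
$K{\left(H \right)} = 9 - \frac{3 H}{4}$ ($K{\left(H \right)} = 9 - \frac{\left(H + H\right) + H}{4} = 9 - \frac{2 H + H}{4} = 9 - \frac{3 H}{4}$)
$\left(45554 - 25495\right) \left(-42665 + K{\left(a{\left(8,8 \right)} \right)}\right) = \left(45554 - 25495\right) \left(-42665 + \left(9 - \frac{3 \cdot 12 \cdot 8}{4}\right)\right) = 20059 \left(-42665 + \left(9 - 72\right)\right) = 20059 \left(-42665 - 63\right) = 20059 \left(-42728\right) = -857080952$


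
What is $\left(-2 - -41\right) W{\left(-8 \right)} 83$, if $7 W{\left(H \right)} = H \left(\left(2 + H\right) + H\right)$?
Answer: $51792$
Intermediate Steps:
$W{\left(H \right)} = \frac{H \left(2 + 2 H\right)}{7}$ ($W{\left(H \right)} = \frac{H \left(\left(2 + H\right) + H\right)}{7} = \frac{H \left(2 + 2 H\right)}{7}$)
$\left(-2 - -41\right) W{\left(-8 \right)} 83 = \left(-2 - -41\right) \frac{2}{7} \left(-8\right) \left(1 - 8\right) 83 = \left(-2 + 41\right) \frac{2}{7} \left(-8\right) \left(-7\right) 83 = 39 \cdot 16 \cdot 83 = 624 \cdot 83 = 51792$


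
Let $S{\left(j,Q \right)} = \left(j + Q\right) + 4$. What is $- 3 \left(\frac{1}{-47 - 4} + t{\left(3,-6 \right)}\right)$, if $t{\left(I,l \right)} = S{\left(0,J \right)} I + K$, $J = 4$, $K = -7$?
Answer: $- \frac{866}{17} \approx -50.941$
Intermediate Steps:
$S{\left(j,Q \right)} = 4 + Q + j$ ($S{\left(j,Q \right)} = \left(Q + j\right) + 4 = 4 + Q + j$)
$t{\left(I,l \right)} = -7 + 8 I$ ($t{\left(I,l \right)} = \left(4 + 4 + 0\right) I - 7 = 8 I - 7 = -7 + 8 I$)
$- 3 \left(\frac{1}{-47 - 4} + t{\left(3,-6 \right)}\right) = - 3 \left(\frac{1}{-47 - 4} + \left(-7 + 8 \cdot 3\right)\right) = - 3 \left(\frac{1}{-47 - 4} + \left(-7 + 24\right)\right) = - 3 \left(\frac{1}{-51} + 17\right) = - 3 \left(- \frac{1}{51} + 17\right) = \left(-3\right) \frac{866}{51} = - \frac{866}{17}$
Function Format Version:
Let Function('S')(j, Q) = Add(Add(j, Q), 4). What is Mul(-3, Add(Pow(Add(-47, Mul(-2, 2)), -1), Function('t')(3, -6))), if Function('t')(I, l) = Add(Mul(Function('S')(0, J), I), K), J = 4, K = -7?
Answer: Rational(-866, 17) ≈ -50.941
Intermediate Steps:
Function('S')(j, Q) = Add(4, Q, j) (Function('S')(j, Q) = Add(Add(Q, j), 4) = Add(4, Q, j))
Function('t')(I, l) = Add(-7, Mul(8, I)) (Function('t')(I, l) = Add(Mul(Add(4, 4, 0), I), -7) = Add(Mul(8, I), -7) = Add(-7, Mul(8, I)))
Mul(-3, Add(Pow(Add(-47, Mul(-2, 2)), -1), Function('t')(3, -6))) = Mul(-3, Add(Pow(Add(-47, Mul(-2, 2)), -1), Add(-7, Mul(8, 3)))) = Mul(-3, Add(Pow(Add(-47, -4), -1), Add(-7, 24))) = Mul(-3, Add(Pow(-51, -1), 17)) = Mul(-3, Add(Rational(-1, 51), 17)) = Mul(-3, Rational(866, 51)) = Rational(-866, 17)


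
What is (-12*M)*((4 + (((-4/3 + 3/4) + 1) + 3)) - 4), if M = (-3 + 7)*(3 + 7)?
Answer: -1640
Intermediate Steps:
M = 40 (M = 4*10 = 40)
(-12*M)*((4 + (((-4/3 + 3/4) + 1) + 3)) - 4) = (-12*40)*((4 + (((-4/3 + 3/4) + 1) + 3)) - 4) = -480*((4 + (((-4*1/3 + 3*(1/4)) + 1) + 3)) - 4) = -480*((4 + (((-4/3 + 3/4) + 1) + 3)) - 4) = -480*((4 + ((-7/12 + 1) + 3)) - 4) = -480*((4 + (5/12 + 3)) - 4) = -480*((4 + 41/12) - 4) = -480*(89/12 - 4) = -480*41/12 = -1640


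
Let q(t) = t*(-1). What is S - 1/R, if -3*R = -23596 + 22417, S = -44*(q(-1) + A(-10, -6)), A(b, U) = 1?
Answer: -34585/393 ≈ -88.003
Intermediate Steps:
q(t) = -t
S = -88 (S = -44*(-1*(-1) + 1) = -44*(1 + 1) = -44*2 = -88)
R = 393 (R = -(-23596 + 22417)/3 = -⅓*(-1179) = 393)
S - 1/R = -88 - 1/393 = -34585/393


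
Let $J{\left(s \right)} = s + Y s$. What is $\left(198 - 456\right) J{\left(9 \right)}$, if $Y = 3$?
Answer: $-9288$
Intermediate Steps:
$J{\left(s \right)} = 4 s$ ($J{\left(s \right)} = s + 3 s = 4 s$)
$\left(198 - 456\right) J{\left(9 \right)} = \left(198 - 456\right) 4 \cdot 9 = \left(-258\right) 36 = -9288$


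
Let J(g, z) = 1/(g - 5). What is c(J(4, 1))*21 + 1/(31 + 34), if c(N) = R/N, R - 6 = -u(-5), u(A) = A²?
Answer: 25936/65 ≈ 399.02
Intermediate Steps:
J(g, z) = 1/(-5 + g)
R = -19 (R = 6 - 1*(-5)² = 6 - 1*25 = 6 - 25 = -19)
c(N) = -19/N
c(J(4, 1))*21 + 1/(31 + 34) = -19/(1/(-5 + 4))*21 + 1/(31 + 34) = -19/(1/(-1))*21 + 1/65 = -19/(-1)*21 + 1/65 = -19*(-1)*21 + 1/65 = 19*21 + 1/65 = 399 + 1/65 = 25936/65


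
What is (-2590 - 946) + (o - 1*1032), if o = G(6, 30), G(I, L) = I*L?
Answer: -4388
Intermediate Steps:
o = 180 (o = 6*30 = 180)
(-2590 - 946) + (o - 1*1032) = (-2590 - 946) + (180 - 1*1032) = -3536 + (180 - 1032) = -3536 - 852 = -4388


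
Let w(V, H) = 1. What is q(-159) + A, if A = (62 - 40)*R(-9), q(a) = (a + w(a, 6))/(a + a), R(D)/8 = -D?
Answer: 251935/159 ≈ 1584.5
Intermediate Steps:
R(D) = -8*D (R(D) = 8*(-D) = -8*D)
q(a) = (1 + a)/(2*a) (q(a) = (a + 1)/(a + a) = (1 + a)/((2*a)) = (1 + a)*(1/(2*a)) = (1 + a)/(2*a))
A = 1584 (A = (62 - 40)*(-8*(-9)) = 22*72 = 1584)
q(-159) + A = (1/2)*(1 - 159)/(-159) + 1584 = (1/2)*(-1/159)*(-158) + 1584 = 79/159 + 1584 = 251935/159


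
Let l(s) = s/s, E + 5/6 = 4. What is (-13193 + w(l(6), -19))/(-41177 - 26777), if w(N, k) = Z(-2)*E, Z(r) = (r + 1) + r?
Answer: 26405/135908 ≈ 0.19429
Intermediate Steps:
Z(r) = 1 + 2*r (Z(r) = (1 + r) + r = 1 + 2*r)
E = 19/6 (E = -5/6 + 4 = 19/6 ≈ 3.1667)
l(s) = 1
w(N, k) = -19/2 (w(N, k) = (1 + 2*(-2))*(19/6) = (1 - 4)*(19/6) = -3*19/6 = -19/2)
(-13193 + w(l(6), -19))/(-41177 - 26777) = (-13193 - 19/2)/(-41177 - 26777) = -26405/2/(-67954) = -26405/2*(-1/67954) = 26405/135908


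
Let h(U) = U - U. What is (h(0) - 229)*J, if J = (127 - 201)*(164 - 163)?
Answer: 16946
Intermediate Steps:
J = -74 (J = -74*1 = -74)
h(U) = 0
(h(0) - 229)*J = (0 - 229)*(-74) = -229*(-74) = 16946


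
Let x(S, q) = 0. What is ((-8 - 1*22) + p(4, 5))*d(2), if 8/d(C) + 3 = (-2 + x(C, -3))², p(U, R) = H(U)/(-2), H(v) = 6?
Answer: -264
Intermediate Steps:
p(U, R) = -3 (p(U, R) = 6/(-2) = 6*(-½) = -3)
d(C) = 8 (d(C) = 8/(-3 + (-2 + 0)²) = 8/(-3 + (-2)²) = 8/(-3 + 4) = 8/1 = 8*1 = 8)
((-8 - 1*22) + p(4, 5))*d(2) = ((-8 - 1*22) - 3)*8 = ((-8 - 22) - 3)*8 = (-30 - 3)*8 = -33*8 = -264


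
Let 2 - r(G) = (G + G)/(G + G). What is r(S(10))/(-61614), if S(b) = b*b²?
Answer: -1/61614 ≈ -1.6230e-5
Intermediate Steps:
S(b) = b³
r(G) = 1 (r(G) = 2 - (G + G)/(G + G) = 2 - 2*G/(2*G) = 2 - 2*G*1/(2*G) = 2 - 1*1 = 2 - 1 = 1)
r(S(10))/(-61614) = 1/(-61614) = 1*(-1/61614) = -1/61614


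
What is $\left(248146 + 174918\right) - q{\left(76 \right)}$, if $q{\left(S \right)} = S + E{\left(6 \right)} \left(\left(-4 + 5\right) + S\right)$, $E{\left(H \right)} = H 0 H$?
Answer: $422988$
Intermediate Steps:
$E{\left(H \right)} = 0$ ($E{\left(H \right)} = 0 H = 0$)
$q{\left(S \right)} = S$ ($q{\left(S \right)} = S + 0 \left(\left(-4 + 5\right) + S\right) = S + 0 \left(1 + S\right) = S + 0 = S$)
$\left(248146 + 174918\right) - q{\left(76 \right)} = \left(248146 + 174918\right) - 76 = 423064 - 76 = 422988$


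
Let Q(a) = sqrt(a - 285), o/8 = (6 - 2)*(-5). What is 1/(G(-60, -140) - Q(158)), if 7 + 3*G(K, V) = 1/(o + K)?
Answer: -1017060/57695881 + 435600*I*sqrt(127)/57695881 ≈ -0.017628 + 0.085083*I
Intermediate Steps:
o = -160 (o = 8*((6 - 2)*(-5)) = 8*(4*(-5)) = 8*(-20) = -160)
Q(a) = sqrt(-285 + a)
G(K, V) = -7/3 + 1/(3*(-160 + K))
1/(G(-60, -140) - Q(158)) = 1/((1121 - 7*(-60))/(3*(-160 - 60)) - sqrt(-285 + 158)) = 1/((1/3)*(1121 + 420)/(-220) - sqrt(-127)) = 1/((1/3)*(-1/220)*1541 - I*sqrt(127)) = 1/(-1541/660 - I*sqrt(127))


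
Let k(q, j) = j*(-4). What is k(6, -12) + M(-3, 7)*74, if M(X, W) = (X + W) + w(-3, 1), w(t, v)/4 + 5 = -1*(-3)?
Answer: -248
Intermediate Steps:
w(t, v) = -8 (w(t, v) = -20 + 4*(-1*(-3)) = -20 + 4*3 = -20 + 12 = -8)
k(q, j) = -4*j
M(X, W) = -8 + W + X (M(X, W) = (X + W) - 8 = (W + X) - 8 = -8 + W + X)
k(6, -12) + M(-3, 7)*74 = -4*(-12) + (-8 + 7 - 3)*74 = 48 - 4*74 = 48 - 296 = -248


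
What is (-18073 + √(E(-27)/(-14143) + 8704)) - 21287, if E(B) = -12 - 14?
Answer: -39360 + √1741013171814/14143 ≈ -39267.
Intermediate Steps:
E(B) = -26
(-18073 + √(E(-27)/(-14143) + 8704)) - 21287 = (-18073 + √(-26/(-14143) + 8704)) - 21287 = (-18073 + √(-26*(-1/14143) + 8704)) - 21287 = (-18073 + √(26/14143 + 8704)) - 21287 = (-18073 + √(123100698/14143)) - 21287 = (-18073 + √1741013171814/14143) - 21287 = -39360 + √1741013171814/14143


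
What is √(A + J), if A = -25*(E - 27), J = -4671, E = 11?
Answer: I*√4271 ≈ 65.353*I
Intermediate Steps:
A = 400 (A = -25*(11 - 27) = -25*(-16) = 400)
√(A + J) = √(400 - 4671) = √(-4271) = I*√4271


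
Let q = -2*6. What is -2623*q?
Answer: 31476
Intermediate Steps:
q = -12 (q = -1*12 = -12)
-2623*q = -2623*(-12) = 31476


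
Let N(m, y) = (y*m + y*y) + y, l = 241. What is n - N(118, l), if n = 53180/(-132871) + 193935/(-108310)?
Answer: -249723414642157/2878251602 ≈ -86762.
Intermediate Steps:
N(m, y) = y + y**2 + m*y (N(m, y) = (m*y + y**2) + y = (y**2 + m*y) + y = y + y**2 + m*y)
n = -6305652637/2878251602 (n = 53180*(-1/132871) + 193935*(-1/108310) = -53180/132871 - 38787/21662 = -6305652637/2878251602 ≈ -2.1908)
n - N(118, l) = -6305652637/2878251602 - 241*(1 + 118 + 241) = -6305652637/2878251602 - 241*360 = -6305652637/2878251602 - 1*86760 = -6305652637/2878251602 - 86760 = -249723414642157/2878251602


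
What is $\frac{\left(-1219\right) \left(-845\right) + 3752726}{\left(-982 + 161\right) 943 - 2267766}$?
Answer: $- \frac{4782781}{3041969} \approx -1.5723$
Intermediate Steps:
$\frac{\left(-1219\right) \left(-845\right) + 3752726}{\left(-982 + 161\right) 943 - 2267766} = \frac{1030055 + 3752726}{\left(-821\right) 943 - 2267766} = \frac{4782781}{-774203 - 2267766} = \frac{4782781}{-3041969} = 4782781 \left(- \frac{1}{3041969}\right) = - \frac{4782781}{3041969}$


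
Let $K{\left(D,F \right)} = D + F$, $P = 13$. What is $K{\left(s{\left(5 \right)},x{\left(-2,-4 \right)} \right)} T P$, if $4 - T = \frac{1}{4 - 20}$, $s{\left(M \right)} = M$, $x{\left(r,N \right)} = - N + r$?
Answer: $\frac{5915}{16} \approx 369.69$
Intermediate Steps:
$x{\left(r,N \right)} = r - N$
$T = \frac{65}{16}$ ($T = 4 - \frac{1}{4 - 20} = 4 - \frac{1}{-16} = 4 - - \frac{1}{16} = 4 + \frac{1}{16} = \frac{65}{16} \approx 4.0625$)
$K{\left(s{\left(5 \right)},x{\left(-2,-4 \right)} \right)} T P = \left(5 - -2\right) \frac{65}{16} \cdot 13 = \left(5 + \left(-2 + 4\right)\right) \frac{65}{16} \cdot 13 = \left(5 + 2\right) \frac{65}{16} \cdot 13 = 7 \cdot \frac{65}{16} \cdot 13 = \frac{455}{16} \cdot 13 = \frac{5915}{16}$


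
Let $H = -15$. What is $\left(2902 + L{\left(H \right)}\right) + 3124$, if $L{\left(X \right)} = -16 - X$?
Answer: $6025$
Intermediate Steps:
$\left(2902 + L{\left(H \right)}\right) + 3124 = \left(2902 - 1\right) + 3124 = 2901 + 3124 = 6025$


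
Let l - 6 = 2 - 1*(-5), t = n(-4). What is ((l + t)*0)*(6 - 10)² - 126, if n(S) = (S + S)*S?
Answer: -126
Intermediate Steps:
n(S) = 2*S² (n(S) = (2*S)*S = 2*S²)
t = 32 (t = 2*(-4)² = 2*16 = 32)
l = 13 (l = 6 + (2 - 1*(-5)) = 6 + (2 + 5) = 6 + 7 = 13)
((l + t)*0)*(6 - 10)² - 126 = ((13 + 32)*0)*(6 - 10)² - 126 = (45*0)*(-4)² - 126 = 0*16 - 126 = 0 - 126 = -126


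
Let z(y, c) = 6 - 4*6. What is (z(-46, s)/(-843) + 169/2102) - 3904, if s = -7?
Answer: -2305884347/590662 ≈ -3903.9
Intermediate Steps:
z(y, c) = -18 (z(y, c) = 6 - 24 = -18)
(z(-46, s)/(-843) + 169/2102) - 3904 = (-18/(-843) + 169/2102) - 3904 = (-18*(-1/843) + 169*(1/2102)) - 3904 = (6/281 + 169/2102) - 3904 = 60101/590662 - 3904 = -2305884347/590662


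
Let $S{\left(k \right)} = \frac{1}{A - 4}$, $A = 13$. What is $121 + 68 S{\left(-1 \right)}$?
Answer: $\frac{1157}{9} \approx 128.56$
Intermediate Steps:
$S{\left(k \right)} = \frac{1}{9}$ ($S{\left(k \right)} = \frac{1}{13 - 4} = \frac{1}{9}$)
$121 + 68 S{\left(-1 \right)} = 121 + 68 \cdot \frac{1}{9} = 121 + \frac{68}{9} = \frac{1157}{9}$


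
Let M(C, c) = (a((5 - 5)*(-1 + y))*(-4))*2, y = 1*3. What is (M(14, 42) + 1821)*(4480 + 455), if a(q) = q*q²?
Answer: 8986635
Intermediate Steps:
y = 3
a(q) = q³
M(C, c) = 0 (M(C, c) = (((5 - 5)*(-1 + 3))³*(-4))*2 = ((0*2)³*(-4))*2 = (0³*(-4))*2 = (0*(-4))*2 = 0*2 = 0)
(M(14, 42) + 1821)*(4480 + 455) = (0 + 1821)*(4480 + 455) = 1821*4935 = 8986635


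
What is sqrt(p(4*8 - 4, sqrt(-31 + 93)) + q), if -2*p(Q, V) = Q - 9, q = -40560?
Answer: I*sqrt(162278)/2 ≈ 201.42*I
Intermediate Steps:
p(Q, V) = 9/2 - Q/2 (p(Q, V) = -(Q - 9)/2 = -(-9 + Q)/2 = 9/2 - Q/2)
sqrt(p(4*8 - 4, sqrt(-31 + 93)) + q) = sqrt((9/2 - (4*8 - 4)/2) - 40560) = sqrt((9/2 - (32 - 4)/2) - 40560) = sqrt((9/2 - 1/2*28) - 40560) = sqrt((9/2 - 14) - 40560) = sqrt(-19/2 - 40560) = sqrt(-81139/2) = I*sqrt(162278)/2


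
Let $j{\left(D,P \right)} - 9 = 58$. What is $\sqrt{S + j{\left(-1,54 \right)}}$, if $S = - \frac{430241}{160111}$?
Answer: $\frac{2 \sqrt{8411705861}}{22873} \approx 8.0195$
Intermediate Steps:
$S = - \frac{61463}{22873}$ ($S = \left(-430241\right) \frac{1}{160111} = - \frac{61463}{22873} \approx -2.6871$)
$j{\left(D,P \right)} = 67$ ($j{\left(D,P \right)} = 9 + 58 = 67$)
$\sqrt{S + j{\left(-1,54 \right)}} = \sqrt{- \frac{61463}{22873} + 67} = \sqrt{\frac{1471028}{22873}} = \frac{2 \sqrt{8411705861}}{22873}$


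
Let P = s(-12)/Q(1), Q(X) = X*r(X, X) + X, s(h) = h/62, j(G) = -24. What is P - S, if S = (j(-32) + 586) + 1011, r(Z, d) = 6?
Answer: -341347/217 ≈ -1573.0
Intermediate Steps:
s(h) = h/62 (s(h) = h*(1/62) = h/62)
Q(X) = 7*X (Q(X) = X*6 + X = 6*X + X = 7*X)
P = -6/217 (P = ((1/62)*(-12))/((7*1)) = -6/31/7 = -6/31*⅐ = -6/217 ≈ -0.027650)
S = 1573 (S = (-24 + 586) + 1011 = 562 + 1011 = 1573)
P - S = -6/217 - 1*1573 = -6/217 - 1573 = -341347/217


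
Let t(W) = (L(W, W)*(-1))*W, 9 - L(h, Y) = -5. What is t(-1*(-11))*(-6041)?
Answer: 930314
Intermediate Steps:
L(h, Y) = 14 (L(h, Y) = 9 - 1*(-5) = 9 + 5 = 14)
t(W) = -14*W (t(W) = (14*(-1))*W = -14*W)
t(-1*(-11))*(-6041) = -(-14)*(-11)*(-6041) = -14*11*(-6041) = -154*(-6041) = 930314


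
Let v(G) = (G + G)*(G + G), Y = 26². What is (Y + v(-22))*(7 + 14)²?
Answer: 1151892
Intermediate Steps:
Y = 676
v(G) = 4*G² (v(G) = (2*G)*(2*G) = 4*G²)
(Y + v(-22))*(7 + 14)² = (676 + 4*(-22)²)*(7 + 14)² = (676 + 4*484)*21² = (676 + 1936)*441 = 2612*441 = 1151892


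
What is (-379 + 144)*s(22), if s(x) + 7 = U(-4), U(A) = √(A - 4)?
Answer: 1645 - 470*I*√2 ≈ 1645.0 - 664.68*I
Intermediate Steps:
U(A) = √(-4 + A)
s(x) = -7 + 2*I*√2 (s(x) = -7 + √(-4 - 4) = -7 + √(-8) = -7 + 2*I*√2)
(-379 + 144)*s(22) = (-379 + 144)*(-7 + 2*I*√2) = -235*(-7 + 2*I*√2) = 1645 - 470*I*√2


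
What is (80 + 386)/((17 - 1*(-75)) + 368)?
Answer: 233/230 ≈ 1.0130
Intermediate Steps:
(80 + 386)/((17 - 1*(-75)) + 368) = 466/((17 + 75) + 368) = 466/(92 + 368) = 466/460 = 466*(1/460) = 233/230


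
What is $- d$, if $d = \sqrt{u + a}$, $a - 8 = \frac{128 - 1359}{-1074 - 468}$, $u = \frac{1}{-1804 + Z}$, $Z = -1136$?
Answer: $- \frac{\sqrt{25626393915}}{53970} \approx -2.9661$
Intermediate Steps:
$u = - \frac{1}{2940}$ ($u = \frac{1}{-1804 - 1136} = \frac{1}{-2940} = - \frac{1}{2940} \approx -0.00034014$)
$a = \frac{13567}{1542}$ ($a = 8 + \frac{128 - 1359}{-1074 - 468} = 8 - \frac{1231}{-1542} = 8 - - \frac{1231}{1542} = 8 + \frac{1231}{1542} = \frac{13567}{1542} \approx 8.7983$)
$d = \frac{\sqrt{25626393915}}{53970}$ ($d = \sqrt{- \frac{1}{2940} + \frac{13567}{1542}} = \sqrt{\frac{6647573}{755580}} = \frac{\sqrt{25626393915}}{53970} \approx 2.9661$)
$- d = - \frac{\sqrt{25626393915}}{53970}$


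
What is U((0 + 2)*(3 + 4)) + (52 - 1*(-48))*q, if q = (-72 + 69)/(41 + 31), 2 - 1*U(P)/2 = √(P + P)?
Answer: -⅙ - 4*√7 ≈ -10.750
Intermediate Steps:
U(P) = 4 - 2*√2*√P (U(P) = 4 - 2*√(P + P) = 4 - 2*√2*√P)
q = -1/24 (q = -3/72 = -3*1/72 = -1/24 ≈ -0.041667)
U((0 + 2)*(3 + 4)) + (52 - 1*(-48))*q = (4 - 2*√2*√((0 + 2)*(3 + 4))) + (52 - 1*(-48))*(-1/24) = (4 - 2*√2*√(2*7)) + (52 + 48)*(-1/24) = (4 - 2*√2*√14) + 100*(-1/24) = (4 - 4*√7) - 25/6 = -⅙ - 4*√7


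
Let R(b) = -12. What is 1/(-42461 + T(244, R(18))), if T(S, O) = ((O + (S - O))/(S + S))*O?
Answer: -1/42467 ≈ -2.3548e-5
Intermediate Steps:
T(S, O) = O/2 (T(S, O) = (S/((2*S)))*O = (S*(1/(2*S)))*O = O/2)
1/(-42461 + T(244, R(18))) = 1/(-42461 + (½)*(-12)) = 1/(-42461 - 6) = 1/(-42467) = -1/42467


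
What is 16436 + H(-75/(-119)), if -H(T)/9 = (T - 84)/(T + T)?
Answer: 851563/50 ≈ 17031.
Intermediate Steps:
H(T) = -9*(-84 + T)/(2*T) (H(T) = -9*(T - 84)/(T + T) = -9*(-84 + T)/(2*T))
16436 + H(-75/(-119)) = 16436 + (-9/2 + 378/((-75/(-119)))) = 16436 + (-9/2 + 378/((-75*(-1/119)))) = 16436 + (-9/2 + 378/(75/119)) = 16436 + (-9/2 + 378*(119/75)) = 16436 + (-9/2 + 14994/25) = 16436 + 29763/50 = 851563/50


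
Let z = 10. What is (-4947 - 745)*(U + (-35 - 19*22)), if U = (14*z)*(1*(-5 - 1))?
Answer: 7359756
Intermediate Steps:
U = -840 (U = (14*10)*(1*(-5 - 1)) = 140*(1*(-6)) = 140*(-6) = -840)
(-4947 - 745)*(U + (-35 - 19*22)) = (-4947 - 745)*(-840 + (-35 - 19*22)) = -5692*(-840 + (-35 - 418)) = -5692*(-840 - 453) = -5692*(-1293) = 7359756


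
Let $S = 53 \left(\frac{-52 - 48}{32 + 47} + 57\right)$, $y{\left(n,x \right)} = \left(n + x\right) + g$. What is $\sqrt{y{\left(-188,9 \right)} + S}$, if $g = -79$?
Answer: $\frac{\sqrt{16825183}}{79} \approx 51.922$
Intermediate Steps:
$y{\left(n,x \right)} = -79 + n + x$ ($y{\left(n,x \right)} = \left(n + x\right) - 79 = -79 + n + x$)
$S = \frac{233359}{79}$ ($S = 53 \left(- \frac{100}{79} + 57\right) = 53 \cdot \frac{4403}{79} = \frac{233359}{79} \approx 2953.9$)
$\sqrt{y{\left(-188,9 \right)} + S} = \sqrt{\left(-79 - 188 + 9\right) + \frac{233359}{79}} = \sqrt{-258 + \frac{233359}{79}} = \sqrt{\frac{212977}{79}} = \frac{\sqrt{16825183}}{79}$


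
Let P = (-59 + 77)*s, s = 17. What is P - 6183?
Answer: -5877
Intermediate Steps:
P = 306 (P = (-59 + 77)*17 = 18*17 = 306)
P - 6183 = 306 - 6183 = -5877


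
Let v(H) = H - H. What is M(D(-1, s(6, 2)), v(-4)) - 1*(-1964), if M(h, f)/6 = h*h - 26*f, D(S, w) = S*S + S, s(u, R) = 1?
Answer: 1964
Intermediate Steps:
v(H) = 0
D(S, w) = S + S² (D(S, w) = S² + S = S + S²)
M(h, f) = -156*f + 6*h² (M(h, f) = 6*(h*h - 26*f) = 6*(h² - 26*f) = -156*f + 6*h²)
M(D(-1, s(6, 2)), v(-4)) - 1*(-1964) = (-156*0 + 6*(-(1 - 1))²) - 1*(-1964) = (0 + 6*(-1*0)²) + 1964 = (0 + 6*0²) + 1964 = (0 + 6*0) + 1964 = (0 + 0) + 1964 = 0 + 1964 = 1964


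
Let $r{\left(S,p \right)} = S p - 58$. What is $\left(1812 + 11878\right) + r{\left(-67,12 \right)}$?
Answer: $12828$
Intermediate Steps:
$r{\left(S,p \right)} = -58 + S p$ ($r{\left(S,p \right)} = S p - 58 = -58 + S p$)
$\left(1812 + 11878\right) + r{\left(-67,12 \right)} = \left(1812 + 11878\right) - 862 = 13690 - 862 = 12828$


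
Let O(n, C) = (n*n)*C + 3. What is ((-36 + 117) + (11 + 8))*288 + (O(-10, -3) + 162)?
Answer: 28665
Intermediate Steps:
O(n, C) = 3 + C*n**2 (O(n, C) = n**2*C + 3 = C*n**2 + 3 = 3 + C*n**2)
((-36 + 117) + (11 + 8))*288 + (O(-10, -3) + 162) = ((-36 + 117) + (11 + 8))*288 + ((3 - 3*(-10)**2) + 162) = (81 + 19)*288 + ((3 - 3*100) + 162) = 100*288 + ((3 - 300) + 162) = 28800 + (-297 + 162) = 28800 - 135 = 28665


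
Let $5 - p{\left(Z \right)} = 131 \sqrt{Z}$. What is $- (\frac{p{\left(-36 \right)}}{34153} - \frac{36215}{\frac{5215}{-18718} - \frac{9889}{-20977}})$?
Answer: $\frac{6307096027273555}{33579605283} + \frac{786 i}{34153} \approx 1.8783 \cdot 10^{5} + 0.023014 i$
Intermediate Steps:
$p{\left(Z \right)} = 5 - 131 \sqrt{Z}$
$- (\frac{p{\left(-36 \right)}}{34153} - \frac{36215}{\frac{5215}{-18718} - \frac{9889}{-20977}}) = - (\frac{5 - 131 \sqrt{-36}}{34153} - \frac{36215}{\frac{5215}{-18718} - \frac{9889}{-20977}}) = - (\left(5 - 131 \cdot 6 i\right) \frac{1}{34153} - \frac{36215}{5215 \left(- \frac{1}{18718}\right) - - \frac{899}{1907}}) = - (\left(5 - 786 i\right) \frac{1}{34153} - \frac{36215}{- \frac{745}{2674} + \frac{899}{1907}}) = - (\left(\frac{5}{34153} - \frac{786 i}{34153}\right) - \frac{36215}{\frac{983211}{5099318}}) = - (\left(\frac{5}{34153} - \frac{786 i}{34153}\right) - \frac{184671801370}{983211}) = - (- \frac{6307096027273555}{33579605283} - \frac{786 i}{34153}) = \frac{6307096027273555}{33579605283} + \frac{786 i}{34153}$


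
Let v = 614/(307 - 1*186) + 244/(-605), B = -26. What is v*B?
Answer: -73476/605 ≈ -121.45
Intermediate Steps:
v = 2826/605 (v = 614/(307 - 186) + 244*(-1/605) = 614/121 - 244/605 = 2826/605 ≈ 4.6711)
v*B = (2826/605)*(-26) = -73476/605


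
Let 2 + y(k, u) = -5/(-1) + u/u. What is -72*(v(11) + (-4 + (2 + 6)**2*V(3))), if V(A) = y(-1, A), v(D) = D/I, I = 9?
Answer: -18232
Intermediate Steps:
v(D) = D/9
y(k, u) = 4 (y(k, u) = -2 + (-5/(-1) + u/u) = -2 + (-5*(-1) + 1) = -2 + (5 + 1) = -2 + 6 = 4)
V(A) = 4
-72*(v(11) + (-4 + (2 + 6)**2*V(3))) = -72*((1/9)*11 + (-4 + (2 + 6)**2*4)) = -72*(11/9 + (-4 + 8**2*4)) = -72*(11/9 + (-4 + 64*4)) = -72*(11/9 + (-4 + 256)) = -72*(11/9 + 252) = -72*2279/9 = -18232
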